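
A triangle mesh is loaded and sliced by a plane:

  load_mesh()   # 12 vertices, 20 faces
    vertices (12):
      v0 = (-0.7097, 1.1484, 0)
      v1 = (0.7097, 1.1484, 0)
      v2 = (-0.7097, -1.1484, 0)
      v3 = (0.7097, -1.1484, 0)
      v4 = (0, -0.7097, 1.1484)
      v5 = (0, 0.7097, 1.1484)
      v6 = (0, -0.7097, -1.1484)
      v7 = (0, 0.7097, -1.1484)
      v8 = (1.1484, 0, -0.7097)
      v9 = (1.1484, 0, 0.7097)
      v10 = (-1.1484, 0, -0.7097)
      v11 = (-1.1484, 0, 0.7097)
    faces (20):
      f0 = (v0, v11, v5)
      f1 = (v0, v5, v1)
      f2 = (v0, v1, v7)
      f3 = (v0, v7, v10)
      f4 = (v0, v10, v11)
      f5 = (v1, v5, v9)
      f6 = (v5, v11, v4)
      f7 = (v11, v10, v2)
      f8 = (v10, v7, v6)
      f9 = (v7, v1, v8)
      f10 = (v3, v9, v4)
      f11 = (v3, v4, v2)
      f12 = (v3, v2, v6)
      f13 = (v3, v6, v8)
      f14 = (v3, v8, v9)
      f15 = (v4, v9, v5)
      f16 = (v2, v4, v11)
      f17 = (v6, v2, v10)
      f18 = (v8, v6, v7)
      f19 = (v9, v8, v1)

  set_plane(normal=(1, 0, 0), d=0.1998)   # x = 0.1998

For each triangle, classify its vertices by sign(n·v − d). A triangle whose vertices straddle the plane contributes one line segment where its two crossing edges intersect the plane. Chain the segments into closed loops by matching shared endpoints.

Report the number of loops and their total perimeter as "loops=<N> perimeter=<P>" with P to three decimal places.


Straddling triangles (10 of 20):
  (v0,v5,v1) [--+] → (0.1998, 0.833206, 0.825094)–(0.1998, 1.1484, 0)  len=0.8832
  (v0,v1,v7) [-+-] → (0.1998, 1.1484, 0)–(0.1998, 0.833206, -0.825094)  len=0.8832
  (v1,v5,v9) [+-+] → (0.1998, 0.833206, 0.825094)–(0.1998, 0.586226, 1.07207)  len=0.3493
  (v7,v1,v8) [-++] → (0.1998, 0.833206, -0.825094)–(0.1998, 0.586226, -1.07207)  len=0.3493
  (v3,v9,v4) [++-] → (0.1998, -0.586226, 1.07207)–(0.1998, -0.833206, 0.825094)  len=0.3493
  (v3,v4,v2) [+--] → (0.1998, -0.833206, 0.825094)–(0.1998, -1.1484, 0)  len=0.8832
  (v3,v2,v6) [+--] → (0.1998, -1.1484, 0)–(0.1998, -0.833206, -0.825094)  len=0.8832
  (v3,v6,v8) [+-+] → (0.1998, -0.833206, -0.825094)–(0.1998, -0.586226, -1.07207)  len=0.3493
  (v4,v9,v5) [-+-] → (0.1998, -0.586226, 1.07207)–(0.1998, 0.586226, 1.07207)  len=1.1725
  (v8,v6,v7) [+--] → (0.1998, -0.586226, -1.07207)–(0.1998, 0.586226, -1.07207)  len=1.1725

Chained into 1 loop(s):
  loop 1: 10 segments, perimeter = 7.2750
Total perimeter = 7.275

loops=1 perimeter=7.275


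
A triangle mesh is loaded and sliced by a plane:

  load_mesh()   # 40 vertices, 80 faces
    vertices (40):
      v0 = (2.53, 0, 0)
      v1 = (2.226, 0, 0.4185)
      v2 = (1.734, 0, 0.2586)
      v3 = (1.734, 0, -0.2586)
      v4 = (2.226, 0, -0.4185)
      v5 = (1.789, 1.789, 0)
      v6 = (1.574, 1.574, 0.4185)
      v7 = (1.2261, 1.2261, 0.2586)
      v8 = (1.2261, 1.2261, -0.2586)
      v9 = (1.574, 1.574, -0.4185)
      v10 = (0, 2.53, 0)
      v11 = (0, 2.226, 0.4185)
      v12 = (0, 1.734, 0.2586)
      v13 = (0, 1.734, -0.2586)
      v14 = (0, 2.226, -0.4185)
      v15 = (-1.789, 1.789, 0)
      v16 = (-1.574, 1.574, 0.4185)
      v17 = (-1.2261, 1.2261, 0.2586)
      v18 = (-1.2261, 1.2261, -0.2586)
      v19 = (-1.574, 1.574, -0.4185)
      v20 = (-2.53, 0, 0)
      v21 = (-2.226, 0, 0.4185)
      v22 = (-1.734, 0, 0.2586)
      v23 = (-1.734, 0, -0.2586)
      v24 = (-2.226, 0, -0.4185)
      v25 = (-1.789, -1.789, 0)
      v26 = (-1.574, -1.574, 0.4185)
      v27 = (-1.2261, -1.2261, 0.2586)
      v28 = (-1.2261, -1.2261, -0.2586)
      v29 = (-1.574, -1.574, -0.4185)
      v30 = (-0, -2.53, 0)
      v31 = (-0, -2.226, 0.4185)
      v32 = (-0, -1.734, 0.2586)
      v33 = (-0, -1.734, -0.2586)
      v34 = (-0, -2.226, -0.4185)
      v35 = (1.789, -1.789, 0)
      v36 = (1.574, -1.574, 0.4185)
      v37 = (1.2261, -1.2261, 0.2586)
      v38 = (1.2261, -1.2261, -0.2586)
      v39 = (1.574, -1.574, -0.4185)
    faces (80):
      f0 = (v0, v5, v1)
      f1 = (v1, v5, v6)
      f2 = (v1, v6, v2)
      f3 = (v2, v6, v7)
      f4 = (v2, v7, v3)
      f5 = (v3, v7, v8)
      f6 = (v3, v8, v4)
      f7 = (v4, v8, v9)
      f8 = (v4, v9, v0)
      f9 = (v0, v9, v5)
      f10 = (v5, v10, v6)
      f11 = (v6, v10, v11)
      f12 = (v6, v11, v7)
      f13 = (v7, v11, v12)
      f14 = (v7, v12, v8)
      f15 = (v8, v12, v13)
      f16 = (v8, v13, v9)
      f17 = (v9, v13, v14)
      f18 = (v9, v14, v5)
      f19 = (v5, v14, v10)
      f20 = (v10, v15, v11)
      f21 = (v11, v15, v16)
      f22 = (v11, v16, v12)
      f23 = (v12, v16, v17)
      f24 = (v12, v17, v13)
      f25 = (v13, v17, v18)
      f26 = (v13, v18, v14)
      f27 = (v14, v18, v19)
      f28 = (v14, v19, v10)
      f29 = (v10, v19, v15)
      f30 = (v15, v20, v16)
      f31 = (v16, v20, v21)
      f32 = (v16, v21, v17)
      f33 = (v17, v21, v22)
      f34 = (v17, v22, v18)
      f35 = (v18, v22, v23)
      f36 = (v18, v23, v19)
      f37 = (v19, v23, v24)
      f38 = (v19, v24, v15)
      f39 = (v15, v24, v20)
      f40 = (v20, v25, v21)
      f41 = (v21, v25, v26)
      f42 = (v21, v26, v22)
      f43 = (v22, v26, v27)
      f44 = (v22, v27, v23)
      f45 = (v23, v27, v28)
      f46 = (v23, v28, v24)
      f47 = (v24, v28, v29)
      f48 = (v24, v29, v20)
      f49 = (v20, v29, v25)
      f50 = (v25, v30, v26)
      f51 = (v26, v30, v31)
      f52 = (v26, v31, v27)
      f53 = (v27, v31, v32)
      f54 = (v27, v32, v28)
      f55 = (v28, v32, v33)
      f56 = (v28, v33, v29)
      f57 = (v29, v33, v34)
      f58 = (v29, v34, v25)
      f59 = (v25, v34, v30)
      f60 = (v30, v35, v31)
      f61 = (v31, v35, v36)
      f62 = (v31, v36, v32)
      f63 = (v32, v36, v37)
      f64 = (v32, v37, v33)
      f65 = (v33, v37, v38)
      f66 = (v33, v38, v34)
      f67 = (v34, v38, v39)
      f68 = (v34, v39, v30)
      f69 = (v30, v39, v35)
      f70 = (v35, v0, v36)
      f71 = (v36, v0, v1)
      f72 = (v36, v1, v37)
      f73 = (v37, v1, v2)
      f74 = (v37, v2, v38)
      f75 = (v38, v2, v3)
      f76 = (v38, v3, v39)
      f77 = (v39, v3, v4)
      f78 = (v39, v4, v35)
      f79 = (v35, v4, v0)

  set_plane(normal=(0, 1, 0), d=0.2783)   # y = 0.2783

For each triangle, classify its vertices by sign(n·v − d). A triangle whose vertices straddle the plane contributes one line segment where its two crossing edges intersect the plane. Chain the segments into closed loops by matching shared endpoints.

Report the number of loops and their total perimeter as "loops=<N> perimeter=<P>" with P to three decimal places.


Straddling triangles (20 of 80):
  (v0,v5,v1) [-+-] → (2.41473, 0.2783, 0)–(2.15802, 0.2783, 0.353397)  len=0.4368
  (v1,v5,v6) [-++] → (2.15802, 0.2783, 0.353397)–(2.11072, 0.2783, 0.4185)  len=0.0805
  (v1,v6,v2) [-+-] → (2.11072, 0.2783, 0.4185)–(1.70571, 0.2783, 0.286872)  len=0.4259
  (v2,v6,v7) [-++] → (1.70571, 0.2783, 0.286872)–(1.61872, 0.2783, 0.2586)  len=0.0915
  (v2,v7,v3) [-+-] → (1.61872, 0.2783, 0.2586)–(1.61872, 0.2783, -0.141206)  len=0.3998
  (v3,v7,v8) [-++] → (1.61872, 0.2783, -0.141206)–(1.61872, 0.2783, -0.2586)  len=0.1174
  (v3,v8,v4) [-+-] → (1.61872, 0.2783, -0.2586)–(1.99904, 0.2783, -0.382206)  len=0.3999
  (v4,v8,v9) [-++] → (1.99904, 0.2783, -0.382206)–(2.11072, 0.2783, -0.4185)  len=0.1174
  (v4,v9,v0) [-+-] → (2.11072, 0.2783, -0.4185)–(2.36097, 0.2783, -0.0739953)  len=0.4258
  (v0,v9,v5) [-++] → (2.36097, 0.2783, -0.0739953)–(2.41473, 0.2783, 0)  len=0.0915
  (v15,v20,v16) [+-+] → (-2.41473, 0.2783, 0)–(-2.36097, 0.2783, 0.0739953)  len=0.0915
  (v16,v20,v21) [+--] → (-2.36097, 0.2783, 0.0739953)–(-2.11072, 0.2783, 0.4185)  len=0.4258
  (v16,v21,v17) [+-+] → (-2.11072, 0.2783, 0.4185)–(-1.99904, 0.2783, 0.382206)  len=0.1174
  (v17,v21,v22) [+--] → (-1.99904, 0.2783, 0.382206)–(-1.61872, 0.2783, 0.2586)  len=0.3999
  (v17,v22,v18) [+-+] → (-1.61872, 0.2783, 0.2586)–(-1.61872, 0.2783, 0.141206)  len=0.1174
  (v18,v22,v23) [+--] → (-1.61872, 0.2783, 0.141206)–(-1.61872, 0.2783, -0.2586)  len=0.3998
  (v18,v23,v19) [+-+] → (-1.61872, 0.2783, -0.2586)–(-1.70571, 0.2783, -0.286872)  len=0.0915
  (v19,v23,v24) [+--] → (-1.70571, 0.2783, -0.286872)–(-2.11072, 0.2783, -0.4185)  len=0.4259
  (v19,v24,v15) [+-+] → (-2.11072, 0.2783, -0.4185)–(-2.15802, 0.2783, -0.353397)  len=0.0805
  (v15,v24,v20) [+--] → (-2.15802, 0.2783, -0.353397)–(-2.41473, 0.2783, 0)  len=0.4368

Chained into 2 loop(s):
  loop 1: 10 segments, perimeter = 2.5864
  loop 2: 10 segments, perimeter = 2.5864
Total perimeter = 5.173

loops=2 perimeter=5.173


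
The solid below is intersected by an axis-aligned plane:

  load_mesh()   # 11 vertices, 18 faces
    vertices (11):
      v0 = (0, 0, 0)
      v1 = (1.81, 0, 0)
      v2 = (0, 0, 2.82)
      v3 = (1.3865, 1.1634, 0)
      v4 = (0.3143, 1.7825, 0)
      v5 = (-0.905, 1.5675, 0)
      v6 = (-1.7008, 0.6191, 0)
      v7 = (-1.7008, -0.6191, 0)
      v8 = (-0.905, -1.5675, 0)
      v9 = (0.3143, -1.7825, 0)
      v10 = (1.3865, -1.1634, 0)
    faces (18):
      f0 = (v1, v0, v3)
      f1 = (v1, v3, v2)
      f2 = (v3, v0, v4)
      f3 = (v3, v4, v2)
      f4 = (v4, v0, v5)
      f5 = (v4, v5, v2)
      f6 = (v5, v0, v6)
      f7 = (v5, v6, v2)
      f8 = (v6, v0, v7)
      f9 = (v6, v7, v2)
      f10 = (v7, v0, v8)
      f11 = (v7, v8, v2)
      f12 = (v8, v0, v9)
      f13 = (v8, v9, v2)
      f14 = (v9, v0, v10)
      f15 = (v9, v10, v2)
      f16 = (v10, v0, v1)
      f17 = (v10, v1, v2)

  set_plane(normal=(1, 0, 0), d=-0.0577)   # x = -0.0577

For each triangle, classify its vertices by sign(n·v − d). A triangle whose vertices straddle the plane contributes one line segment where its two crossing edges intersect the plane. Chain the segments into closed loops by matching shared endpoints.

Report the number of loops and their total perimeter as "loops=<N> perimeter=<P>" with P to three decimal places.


Straddling triangles (10 of 18):
  (v4,v0,v5) [++-] → (-0.0577, 0.099939, 0)–(-0.0577, 1.7169, 0)  len=1.6170
  (v4,v5,v2) [+-+] → (-0.0577, 1.7169, 0)–(-0.0577, 0.099939, 2.64021)  len=3.0960
  (v5,v0,v6) [-+-] → (-0.0577, 0.099939, 0)–(-0.0577, 0.0210031, 0)  len=0.0789
  (v5,v6,v2) [--+] → (-0.0577, 0.0210031, 2.72433)–(-0.0577, 0.099939, 2.64021)  len=0.1154
  (v6,v0,v7) [-+-] → (-0.0577, 0.0210031, 0)–(-0.0577, -0.0210031, 0)  len=0.0420
  (v6,v7,v2) [--+] → (-0.0577, -0.0210031, 2.72433)–(-0.0577, 0.0210031, 2.72433)  len=0.0420
  (v7,v0,v8) [-+-] → (-0.0577, -0.0210031, 0)–(-0.0577, -0.099939, 0)  len=0.0789
  (v7,v8,v2) [--+] → (-0.0577, -0.099939, 2.64021)–(-0.0577, -0.0210031, 2.72433)  len=0.1154
  (v8,v0,v9) [-++] → (-0.0577, -0.099939, 0)–(-0.0577, -1.7169, 0)  len=1.6170
  (v8,v9,v2) [-++] → (-0.0577, -1.7169, 0)–(-0.0577, -0.099939, 2.64021)  len=3.0960

Chained into 1 loop(s):
  loop 1: 10 segments, perimeter = 9.8986
Total perimeter = 9.899

loops=1 perimeter=9.899


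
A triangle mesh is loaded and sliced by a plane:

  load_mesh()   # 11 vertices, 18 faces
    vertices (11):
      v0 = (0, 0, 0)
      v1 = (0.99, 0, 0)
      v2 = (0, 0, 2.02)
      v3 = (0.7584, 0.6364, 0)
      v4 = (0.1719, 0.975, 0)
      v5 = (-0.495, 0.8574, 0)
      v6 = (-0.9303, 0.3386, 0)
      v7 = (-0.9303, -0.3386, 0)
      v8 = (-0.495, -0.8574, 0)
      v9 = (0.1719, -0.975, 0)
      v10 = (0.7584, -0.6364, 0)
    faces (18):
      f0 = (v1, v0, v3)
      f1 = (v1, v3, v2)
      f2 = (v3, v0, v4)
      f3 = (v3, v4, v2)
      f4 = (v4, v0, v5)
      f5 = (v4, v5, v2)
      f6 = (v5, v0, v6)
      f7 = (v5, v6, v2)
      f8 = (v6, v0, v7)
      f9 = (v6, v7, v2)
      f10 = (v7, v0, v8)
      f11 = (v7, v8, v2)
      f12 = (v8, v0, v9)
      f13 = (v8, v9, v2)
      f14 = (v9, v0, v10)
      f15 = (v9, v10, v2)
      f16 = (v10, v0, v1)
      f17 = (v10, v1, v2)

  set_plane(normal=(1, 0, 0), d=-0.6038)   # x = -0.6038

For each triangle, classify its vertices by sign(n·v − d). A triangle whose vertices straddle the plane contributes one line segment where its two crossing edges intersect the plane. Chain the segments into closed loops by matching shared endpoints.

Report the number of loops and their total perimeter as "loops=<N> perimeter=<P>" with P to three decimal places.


Straddling triangles (6 of 18):
  (v5,v0,v6) [++-] → (-0.6038, 0.219764, 0)–(-0.6038, 0.72773, 0)  len=0.5080
  (v5,v6,v2) [+-+] → (-0.6038, 0.72773, 0)–(-0.6038, 0.219764, 0.708943)  len=0.8721
  (v6,v0,v7) [-+-] → (-0.6038, 0.219764, 0)–(-0.6038, -0.219764, 0)  len=0.4395
  (v6,v7,v2) [--+] → (-0.6038, -0.219764, 0.708943)–(-0.6038, 0.219764, 0.708943)  len=0.4395
  (v7,v0,v8) [-++] → (-0.6038, -0.219764, 0)–(-0.6038, -0.72773, 0)  len=0.5080
  (v7,v8,v2) [-++] → (-0.6038, -0.72773, 0)–(-0.6038, -0.219764, 0.708943)  len=0.8721

Chained into 1 loop(s):
  loop 1: 6 segments, perimeter = 3.6393
Total perimeter = 3.639

loops=1 perimeter=3.639


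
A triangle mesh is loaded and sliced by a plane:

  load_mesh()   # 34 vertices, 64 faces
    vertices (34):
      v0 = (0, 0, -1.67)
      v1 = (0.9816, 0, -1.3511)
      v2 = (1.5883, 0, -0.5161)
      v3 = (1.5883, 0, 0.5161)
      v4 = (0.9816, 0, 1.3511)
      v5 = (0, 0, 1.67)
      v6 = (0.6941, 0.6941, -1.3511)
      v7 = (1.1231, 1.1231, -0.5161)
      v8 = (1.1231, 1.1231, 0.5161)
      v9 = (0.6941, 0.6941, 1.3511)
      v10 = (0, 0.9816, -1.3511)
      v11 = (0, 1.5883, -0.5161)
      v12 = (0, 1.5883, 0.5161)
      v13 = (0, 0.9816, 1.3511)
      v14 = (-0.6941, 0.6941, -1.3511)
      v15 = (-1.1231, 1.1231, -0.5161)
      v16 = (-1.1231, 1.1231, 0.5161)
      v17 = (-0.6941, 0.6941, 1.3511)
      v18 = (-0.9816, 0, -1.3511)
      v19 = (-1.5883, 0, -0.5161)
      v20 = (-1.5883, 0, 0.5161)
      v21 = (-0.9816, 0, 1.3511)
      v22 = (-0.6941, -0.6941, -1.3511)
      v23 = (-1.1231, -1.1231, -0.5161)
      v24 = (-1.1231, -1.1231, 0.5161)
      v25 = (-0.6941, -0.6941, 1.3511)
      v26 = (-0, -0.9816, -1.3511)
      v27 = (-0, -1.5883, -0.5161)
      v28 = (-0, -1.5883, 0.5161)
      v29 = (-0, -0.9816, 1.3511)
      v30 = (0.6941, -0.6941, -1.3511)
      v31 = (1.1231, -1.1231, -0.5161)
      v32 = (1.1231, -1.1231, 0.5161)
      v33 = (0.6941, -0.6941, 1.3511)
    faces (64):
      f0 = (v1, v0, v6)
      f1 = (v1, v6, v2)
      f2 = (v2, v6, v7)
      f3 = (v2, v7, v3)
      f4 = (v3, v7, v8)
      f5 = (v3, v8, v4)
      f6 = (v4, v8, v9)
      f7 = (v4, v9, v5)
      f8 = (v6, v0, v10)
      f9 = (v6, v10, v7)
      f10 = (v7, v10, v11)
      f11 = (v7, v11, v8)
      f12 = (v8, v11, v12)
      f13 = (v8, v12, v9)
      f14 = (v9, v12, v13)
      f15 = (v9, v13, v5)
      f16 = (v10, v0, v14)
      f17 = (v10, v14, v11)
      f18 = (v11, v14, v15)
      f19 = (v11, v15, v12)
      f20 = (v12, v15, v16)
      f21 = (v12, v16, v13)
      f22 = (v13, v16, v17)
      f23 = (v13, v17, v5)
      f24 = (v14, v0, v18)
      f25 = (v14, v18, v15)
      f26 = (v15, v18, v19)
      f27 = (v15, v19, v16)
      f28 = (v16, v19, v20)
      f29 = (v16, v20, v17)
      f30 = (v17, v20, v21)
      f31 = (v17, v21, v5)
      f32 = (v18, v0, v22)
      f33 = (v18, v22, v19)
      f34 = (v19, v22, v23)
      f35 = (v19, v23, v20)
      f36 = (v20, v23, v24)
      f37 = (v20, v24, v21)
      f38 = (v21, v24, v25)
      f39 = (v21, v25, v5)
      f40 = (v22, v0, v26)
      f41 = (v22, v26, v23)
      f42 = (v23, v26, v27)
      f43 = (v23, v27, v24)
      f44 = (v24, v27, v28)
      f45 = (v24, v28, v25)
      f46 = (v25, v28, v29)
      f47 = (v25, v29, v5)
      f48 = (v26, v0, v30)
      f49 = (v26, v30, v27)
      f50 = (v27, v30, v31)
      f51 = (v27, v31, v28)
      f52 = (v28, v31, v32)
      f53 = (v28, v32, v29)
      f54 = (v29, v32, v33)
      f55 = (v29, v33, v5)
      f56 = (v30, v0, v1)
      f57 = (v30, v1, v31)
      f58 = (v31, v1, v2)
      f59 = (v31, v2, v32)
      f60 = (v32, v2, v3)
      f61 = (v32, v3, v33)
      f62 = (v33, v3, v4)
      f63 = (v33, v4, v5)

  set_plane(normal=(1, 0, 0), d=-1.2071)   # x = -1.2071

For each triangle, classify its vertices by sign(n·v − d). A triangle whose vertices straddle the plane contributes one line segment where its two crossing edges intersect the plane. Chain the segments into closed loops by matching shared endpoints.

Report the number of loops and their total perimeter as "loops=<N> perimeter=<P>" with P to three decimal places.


Straddling triangles (10 of 64):
  (v15,v18,v19) [++-] → (-1.2071, 0, -1.04074)–(-1.2071, 0.920305, -0.5161)  len=1.0593
  (v15,v19,v16) [+-+] → (-1.2071, 0.920305, -0.5161)–(-1.2071, 0.920305, 0.329718)  len=0.8458
  (v16,v19,v20) [+--] → (-1.2071, 0.920305, 0.329718)–(-1.2071, 0.920305, 0.5161)  len=0.1864
  (v16,v20,v17) [+-+] → (-1.2071, 0.920305, 0.5161)–(-1.2071, 0.295897, 0.872063)  len=0.7187
  (v17,v20,v21) [+-+] → (-1.2071, 0.295897, 0.872063)–(-1.2071, 0, 1.04074)  len=0.3406
  (v18,v22,v19) [++-] → (-1.2071, -0.295897, -0.872063)–(-1.2071, 0, -1.04074)  len=0.3406
  (v19,v22,v23) [-++] → (-1.2071, -0.295897, -0.872063)–(-1.2071, -0.920305, -0.5161)  len=0.7187
  (v19,v23,v20) [-+-] → (-1.2071, -0.920305, -0.5161)–(-1.2071, -0.920305, -0.329718)  len=0.1864
  (v20,v23,v24) [-++] → (-1.2071, -0.920305, -0.329718)–(-1.2071, -0.920305, 0.5161)  len=0.8458
  (v20,v24,v21) [-++] → (-1.2071, -0.920305, 0.5161)–(-1.2071, 0, 1.04074)  len=1.0593

Chained into 1 loop(s):
  loop 1: 10 segments, perimeter = 6.3018
Total perimeter = 6.302

loops=1 perimeter=6.302


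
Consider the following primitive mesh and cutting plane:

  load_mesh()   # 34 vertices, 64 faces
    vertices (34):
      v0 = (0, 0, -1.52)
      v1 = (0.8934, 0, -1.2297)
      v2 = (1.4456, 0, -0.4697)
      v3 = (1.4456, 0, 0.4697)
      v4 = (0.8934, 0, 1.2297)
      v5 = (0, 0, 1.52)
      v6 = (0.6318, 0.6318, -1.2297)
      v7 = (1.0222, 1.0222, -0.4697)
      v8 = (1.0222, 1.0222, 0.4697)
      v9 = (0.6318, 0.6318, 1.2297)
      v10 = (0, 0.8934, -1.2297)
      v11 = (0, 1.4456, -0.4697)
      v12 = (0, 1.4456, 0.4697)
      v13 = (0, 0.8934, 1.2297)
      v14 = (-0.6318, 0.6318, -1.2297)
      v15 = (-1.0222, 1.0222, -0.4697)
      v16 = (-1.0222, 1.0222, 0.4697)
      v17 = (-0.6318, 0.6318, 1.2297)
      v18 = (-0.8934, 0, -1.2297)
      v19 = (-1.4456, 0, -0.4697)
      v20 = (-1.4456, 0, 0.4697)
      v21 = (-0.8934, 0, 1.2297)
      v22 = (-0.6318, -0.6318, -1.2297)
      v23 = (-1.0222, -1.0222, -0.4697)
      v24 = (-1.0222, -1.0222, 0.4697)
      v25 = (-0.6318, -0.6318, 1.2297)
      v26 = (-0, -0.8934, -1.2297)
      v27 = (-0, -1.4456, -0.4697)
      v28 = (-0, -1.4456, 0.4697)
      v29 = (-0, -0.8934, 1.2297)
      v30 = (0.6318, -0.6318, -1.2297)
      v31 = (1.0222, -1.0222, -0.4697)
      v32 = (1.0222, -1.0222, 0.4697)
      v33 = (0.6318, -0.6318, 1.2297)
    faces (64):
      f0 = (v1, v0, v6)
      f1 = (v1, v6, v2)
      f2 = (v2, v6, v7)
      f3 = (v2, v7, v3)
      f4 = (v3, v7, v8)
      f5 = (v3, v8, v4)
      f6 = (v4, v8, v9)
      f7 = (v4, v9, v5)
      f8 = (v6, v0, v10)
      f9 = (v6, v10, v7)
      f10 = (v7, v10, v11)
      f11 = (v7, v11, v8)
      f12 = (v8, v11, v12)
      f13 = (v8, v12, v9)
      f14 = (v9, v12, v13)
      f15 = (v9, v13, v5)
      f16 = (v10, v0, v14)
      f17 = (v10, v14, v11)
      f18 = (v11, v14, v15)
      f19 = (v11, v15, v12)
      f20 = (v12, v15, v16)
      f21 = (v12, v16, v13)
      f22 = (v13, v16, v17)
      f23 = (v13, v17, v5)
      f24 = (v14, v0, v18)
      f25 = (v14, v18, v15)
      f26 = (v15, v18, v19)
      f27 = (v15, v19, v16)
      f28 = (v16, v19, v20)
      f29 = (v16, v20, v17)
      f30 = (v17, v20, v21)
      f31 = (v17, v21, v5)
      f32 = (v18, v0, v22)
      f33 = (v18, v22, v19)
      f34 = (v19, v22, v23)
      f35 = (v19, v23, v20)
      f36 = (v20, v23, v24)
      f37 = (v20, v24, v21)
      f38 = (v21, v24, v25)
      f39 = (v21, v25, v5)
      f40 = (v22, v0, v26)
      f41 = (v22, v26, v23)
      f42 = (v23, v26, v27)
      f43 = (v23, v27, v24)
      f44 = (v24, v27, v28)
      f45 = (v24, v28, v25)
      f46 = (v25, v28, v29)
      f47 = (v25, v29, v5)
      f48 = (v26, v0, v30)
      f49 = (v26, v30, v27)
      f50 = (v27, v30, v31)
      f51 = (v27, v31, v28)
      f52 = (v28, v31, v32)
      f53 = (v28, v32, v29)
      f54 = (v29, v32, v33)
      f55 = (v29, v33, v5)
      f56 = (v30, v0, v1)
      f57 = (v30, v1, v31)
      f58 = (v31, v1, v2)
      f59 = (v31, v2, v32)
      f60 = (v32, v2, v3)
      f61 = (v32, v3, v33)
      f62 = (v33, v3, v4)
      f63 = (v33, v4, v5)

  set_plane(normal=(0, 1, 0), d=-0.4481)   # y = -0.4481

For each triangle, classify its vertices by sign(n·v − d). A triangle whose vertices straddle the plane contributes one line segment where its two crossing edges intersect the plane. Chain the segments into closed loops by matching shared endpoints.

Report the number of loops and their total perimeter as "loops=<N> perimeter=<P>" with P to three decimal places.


Straddling triangles (20 of 64):
  (v18,v0,v22) [++-] → (-0.4481, -0.4481, -1.31411)–(-0.707862, -0.4481, -1.2297)  len=0.2731
  (v18,v22,v19) [+-+] → (-0.707862, -0.4481, -1.2297)–(-0.868418, -0.4481, -1.00873)  len=0.2731
  (v19,v22,v23) [+--] → (-0.868418, -0.4481, -1.00873)–(-1.25999, -0.4481, -0.4697)  len=0.6662
  (v19,v23,v20) [+-+] → (-1.25999, -0.4481, -0.4697)–(-1.25999, -0.4481, 0.0578969)  len=0.5276
  (v20,v23,v24) [+--] → (-1.25999, -0.4481, 0.0578969)–(-1.25999, -0.4481, 0.4697)  len=0.4118
  (v20,v24,v21) [+-+] → (-1.25999, -0.4481, 0.4697)–(-0.949862, -0.4481, 0.89654)  len=0.5276
  (v21,v24,v25) [+--] → (-0.949862, -0.4481, 0.89654)–(-0.707862, -0.4481, 1.2297)  len=0.4118
  (v21,v25,v5) [+-+] → (-0.707862, -0.4481, 1.2297)–(-0.4481, -0.4481, 1.31411)  len=0.2731
  (v22,v0,v26) [-+-] → (-0.4481, -0.4481, -1.31411)–(0, -0.4481, -1.3744)  len=0.4521
  (v25,v29,v5) [--+] → (0, -0.4481, 1.3744)–(-0.4481, -0.4481, 1.31411)  len=0.4521
  (v26,v0,v30) [-+-] → (0, -0.4481, -1.3744)–(0.4481, -0.4481, -1.31411)  len=0.4521
  (v29,v33,v5) [--+] → (0.4481, -0.4481, 1.31411)–(0, -0.4481, 1.3744)  len=0.4521
  (v30,v0,v1) [-++] → (0.4481, -0.4481, -1.31411)–(0.707862, -0.4481, -1.2297)  len=0.2731
  (v30,v1,v31) [-+-] → (0.707862, -0.4481, -1.2297)–(0.949862, -0.4481, -0.89654)  len=0.4118
  (v31,v1,v2) [-++] → (0.949862, -0.4481, -0.89654)–(1.25999, -0.4481, -0.4697)  len=0.5276
  (v31,v2,v32) [-+-] → (1.25999, -0.4481, -0.4697)–(1.25999, -0.4481, -0.0578969)  len=0.4118
  (v32,v2,v3) [-++] → (1.25999, -0.4481, -0.0578969)–(1.25999, -0.4481, 0.4697)  len=0.5276
  (v32,v3,v33) [-+-] → (1.25999, -0.4481, 0.4697)–(0.868418, -0.4481, 1.00873)  len=0.6662
  (v33,v3,v4) [-++] → (0.868418, -0.4481, 1.00873)–(0.707862, -0.4481, 1.2297)  len=0.2731
  (v33,v4,v5) [-++] → (0.707862, -0.4481, 1.2297)–(0.4481, -0.4481, 1.31411)  len=0.2731

Chained into 1 loop(s):
  loop 1: 20 segments, perimeter = 8.5374
Total perimeter = 8.537

loops=1 perimeter=8.537


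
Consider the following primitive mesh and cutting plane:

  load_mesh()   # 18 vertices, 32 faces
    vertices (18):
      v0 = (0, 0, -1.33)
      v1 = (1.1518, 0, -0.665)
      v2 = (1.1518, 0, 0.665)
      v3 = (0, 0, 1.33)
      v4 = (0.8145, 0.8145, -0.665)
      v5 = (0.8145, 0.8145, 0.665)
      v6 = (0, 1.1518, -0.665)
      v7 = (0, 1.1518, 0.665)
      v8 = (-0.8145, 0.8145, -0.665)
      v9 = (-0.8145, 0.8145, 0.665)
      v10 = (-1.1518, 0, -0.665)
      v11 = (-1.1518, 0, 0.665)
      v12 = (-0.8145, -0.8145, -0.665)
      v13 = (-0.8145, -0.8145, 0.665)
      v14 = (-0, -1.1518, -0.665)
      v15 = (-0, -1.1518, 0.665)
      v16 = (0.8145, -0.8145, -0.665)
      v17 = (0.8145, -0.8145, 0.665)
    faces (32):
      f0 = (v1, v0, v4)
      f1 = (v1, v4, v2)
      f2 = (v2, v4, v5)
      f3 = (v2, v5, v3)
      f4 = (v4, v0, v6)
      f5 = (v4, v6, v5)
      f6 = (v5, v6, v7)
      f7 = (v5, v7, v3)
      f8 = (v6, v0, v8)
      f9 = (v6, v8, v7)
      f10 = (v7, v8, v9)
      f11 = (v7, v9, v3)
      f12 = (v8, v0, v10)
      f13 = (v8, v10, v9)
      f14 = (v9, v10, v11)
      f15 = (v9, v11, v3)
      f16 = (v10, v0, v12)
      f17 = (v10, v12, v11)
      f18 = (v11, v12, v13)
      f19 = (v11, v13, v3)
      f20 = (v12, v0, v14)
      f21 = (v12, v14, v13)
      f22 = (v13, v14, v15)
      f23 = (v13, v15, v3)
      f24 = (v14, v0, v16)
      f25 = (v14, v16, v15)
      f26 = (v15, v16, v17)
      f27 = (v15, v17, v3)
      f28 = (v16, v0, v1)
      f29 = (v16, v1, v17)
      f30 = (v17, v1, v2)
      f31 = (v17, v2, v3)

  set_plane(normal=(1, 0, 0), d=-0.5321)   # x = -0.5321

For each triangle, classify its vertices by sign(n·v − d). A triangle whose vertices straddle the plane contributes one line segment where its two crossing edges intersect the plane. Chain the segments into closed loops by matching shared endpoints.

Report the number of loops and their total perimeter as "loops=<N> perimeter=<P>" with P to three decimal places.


Straddling triangles (12 of 32):
  (v6,v0,v8) [++-] → (-0.5321, 0.5321, -0.895566)–(-0.5321, 0.931447, -0.665)  len=0.4611
  (v6,v8,v7) [+-+] → (-0.5321, 0.931447, -0.665)–(-0.5321, 0.931447, -0.203868)  len=0.4611
  (v7,v8,v9) [+--] → (-0.5321, 0.931447, -0.203868)–(-0.5321, 0.931447, 0.665)  len=0.8689
  (v7,v9,v3) [+-+] → (-0.5321, 0.931447, 0.665)–(-0.5321, 0.5321, 0.895566)  len=0.4611
  (v8,v0,v10) [-+-] → (-0.5321, 0.5321, -0.895566)–(-0.5321, 0, -1.02279)  len=0.5471
  (v9,v11,v3) [--+] → (-0.5321, 0, 1.02279)–(-0.5321, 0.5321, 0.895566)  len=0.5471
  (v10,v0,v12) [-+-] → (-0.5321, 0, -1.02279)–(-0.5321, -0.5321, -0.895566)  len=0.5471
  (v11,v13,v3) [--+] → (-0.5321, -0.5321, 0.895566)–(-0.5321, 0, 1.02279)  len=0.5471
  (v12,v0,v14) [-++] → (-0.5321, -0.5321, -0.895566)–(-0.5321, -0.931447, -0.665)  len=0.4611
  (v12,v14,v13) [-+-] → (-0.5321, -0.931447, -0.665)–(-0.5321, -0.931447, 0.203868)  len=0.8689
  (v13,v14,v15) [-++] → (-0.5321, -0.931447, 0.203868)–(-0.5321, -0.931447, 0.665)  len=0.4611
  (v13,v15,v3) [-++] → (-0.5321, -0.931447, 0.665)–(-0.5321, -0.5321, 0.895566)  len=0.4611

Chained into 1 loop(s):
  loop 1: 12 segments, perimeter = 6.6929
Total perimeter = 6.693

loops=1 perimeter=6.693


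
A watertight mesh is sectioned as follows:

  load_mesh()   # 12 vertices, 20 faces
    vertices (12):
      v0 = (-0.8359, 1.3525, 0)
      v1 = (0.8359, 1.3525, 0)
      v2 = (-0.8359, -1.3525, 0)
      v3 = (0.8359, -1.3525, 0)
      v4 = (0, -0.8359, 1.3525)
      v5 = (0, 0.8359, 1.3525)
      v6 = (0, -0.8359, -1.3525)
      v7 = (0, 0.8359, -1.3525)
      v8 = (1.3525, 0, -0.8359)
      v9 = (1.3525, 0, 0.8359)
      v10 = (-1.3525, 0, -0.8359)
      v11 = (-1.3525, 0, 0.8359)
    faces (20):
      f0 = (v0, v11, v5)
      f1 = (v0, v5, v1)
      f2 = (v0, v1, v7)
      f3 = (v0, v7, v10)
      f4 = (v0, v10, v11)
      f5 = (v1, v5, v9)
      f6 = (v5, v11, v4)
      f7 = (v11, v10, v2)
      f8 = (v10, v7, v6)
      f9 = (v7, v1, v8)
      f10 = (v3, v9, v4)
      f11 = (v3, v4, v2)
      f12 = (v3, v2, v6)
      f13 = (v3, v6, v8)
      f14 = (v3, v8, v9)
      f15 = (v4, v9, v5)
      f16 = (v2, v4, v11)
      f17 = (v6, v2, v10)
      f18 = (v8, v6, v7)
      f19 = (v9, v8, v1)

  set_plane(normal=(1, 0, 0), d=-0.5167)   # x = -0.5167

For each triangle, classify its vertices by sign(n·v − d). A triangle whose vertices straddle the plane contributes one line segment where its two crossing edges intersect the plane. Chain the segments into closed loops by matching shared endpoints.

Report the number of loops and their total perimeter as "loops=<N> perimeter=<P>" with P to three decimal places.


loops=1 perimeter=7.891

Straddling triangles (10 of 20):
  (v0,v11,v5) [--+] → (-0.5167, 0.516558, 1.15514)–(-0.5167, 1.15523, 0.516471)  len=0.9032
  (v0,v5,v1) [-++] → (-0.5167, 1.15523, 0.516471)–(-0.5167, 1.3525, 0)  len=0.5529
  (v0,v1,v7) [-++] → (-0.5167, 1.3525, 0)–(-0.5167, 1.15523, -0.516471)  len=0.5529
  (v0,v7,v10) [-+-] → (-0.5167, 1.15523, -0.516471)–(-0.5167, 0.516558, -1.15514)  len=0.9032
  (v5,v11,v4) [+-+] → (-0.5167, 0.516558, 1.15514)–(-0.5167, -0.516558, 1.15514)  len=1.0331
  (v10,v7,v6) [-++] → (-0.5167, 0.516558, -1.15514)–(-0.5167, -0.516558, -1.15514)  len=1.0331
  (v3,v4,v2) [++-] → (-0.5167, -1.15523, 0.516471)–(-0.5167, -1.3525, 0)  len=0.5529
  (v3,v2,v6) [+-+] → (-0.5167, -1.3525, 0)–(-0.5167, -1.15523, -0.516471)  len=0.5529
  (v2,v4,v11) [-+-] → (-0.5167, -1.15523, 0.516471)–(-0.5167, -0.516558, 1.15514)  len=0.9032
  (v6,v2,v10) [+--] → (-0.5167, -1.15523, -0.516471)–(-0.5167, -0.516558, -1.15514)  len=0.9032

Chained into 1 loop(s):
  loop 1: 10 segments, perimeter = 7.8906
Total perimeter = 7.891


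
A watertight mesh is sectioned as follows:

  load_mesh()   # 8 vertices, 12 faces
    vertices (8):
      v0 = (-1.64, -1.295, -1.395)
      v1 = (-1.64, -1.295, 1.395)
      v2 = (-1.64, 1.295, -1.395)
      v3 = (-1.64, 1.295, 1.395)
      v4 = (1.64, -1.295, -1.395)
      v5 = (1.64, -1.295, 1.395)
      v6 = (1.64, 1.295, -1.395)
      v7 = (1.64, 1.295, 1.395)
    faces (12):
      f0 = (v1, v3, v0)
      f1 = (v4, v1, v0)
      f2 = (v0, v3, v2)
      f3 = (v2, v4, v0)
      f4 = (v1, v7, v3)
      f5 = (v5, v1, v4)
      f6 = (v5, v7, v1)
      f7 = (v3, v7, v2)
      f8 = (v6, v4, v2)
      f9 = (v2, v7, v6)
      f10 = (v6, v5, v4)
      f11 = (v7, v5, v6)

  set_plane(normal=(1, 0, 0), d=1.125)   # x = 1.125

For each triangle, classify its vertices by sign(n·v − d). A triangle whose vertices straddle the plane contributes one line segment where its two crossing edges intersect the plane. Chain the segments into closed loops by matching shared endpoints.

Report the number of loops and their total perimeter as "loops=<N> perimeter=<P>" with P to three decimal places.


Straddling triangles (8 of 12):
  (v4,v1,v0) [+--] → (1.125, -1.295, -0.956936)–(1.125, -1.295, -1.395)  len=0.4381
  (v2,v4,v0) [-+-] → (1.125, -0.888338, -1.395)–(1.125, -1.295, -1.395)  len=0.4067
  (v1,v7,v3) [-+-] → (1.125, 0.888338, 1.395)–(1.125, 1.295, 1.395)  len=0.4067
  (v5,v1,v4) [+-+] → (1.125, -1.295, 1.395)–(1.125, -1.295, -0.956936)  len=2.3519
  (v5,v7,v1) [++-] → (1.125, 0.888338, 1.395)–(1.125, -1.295, 1.395)  len=2.1833
  (v3,v7,v2) [-+-] → (1.125, 1.295, 1.395)–(1.125, 1.295, 0.956936)  len=0.4381
  (v6,v4,v2) [++-] → (1.125, -0.888338, -1.395)–(1.125, 1.295, -1.395)  len=2.1833
  (v2,v7,v6) [-++] → (1.125, 1.295, 0.956936)–(1.125, 1.295, -1.395)  len=2.3519

Chained into 1 loop(s):
  loop 1: 8 segments, perimeter = 10.7600
Total perimeter = 10.760

loops=1 perimeter=10.760


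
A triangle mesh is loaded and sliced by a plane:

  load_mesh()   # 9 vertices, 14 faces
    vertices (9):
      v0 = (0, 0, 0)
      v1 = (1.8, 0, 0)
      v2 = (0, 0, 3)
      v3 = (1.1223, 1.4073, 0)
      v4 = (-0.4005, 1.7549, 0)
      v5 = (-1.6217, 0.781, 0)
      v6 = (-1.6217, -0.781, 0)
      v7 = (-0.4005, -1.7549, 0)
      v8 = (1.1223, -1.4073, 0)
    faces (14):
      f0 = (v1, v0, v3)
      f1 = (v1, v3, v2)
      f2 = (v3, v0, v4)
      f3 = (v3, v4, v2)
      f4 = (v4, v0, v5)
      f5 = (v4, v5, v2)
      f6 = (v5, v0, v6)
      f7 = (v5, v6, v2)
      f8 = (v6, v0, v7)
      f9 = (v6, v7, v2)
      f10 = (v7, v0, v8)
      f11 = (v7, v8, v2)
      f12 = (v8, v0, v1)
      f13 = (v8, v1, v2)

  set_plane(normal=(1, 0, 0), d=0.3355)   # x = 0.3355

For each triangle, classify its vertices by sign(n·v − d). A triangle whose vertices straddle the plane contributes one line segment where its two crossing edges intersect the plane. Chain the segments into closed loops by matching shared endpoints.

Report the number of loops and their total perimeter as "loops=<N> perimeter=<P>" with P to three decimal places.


Straddling triangles (8 of 14):
  (v1,v0,v3) [+-+] → (0.3355, 0, 0)–(0.3355, 0.420698, 0)  len=0.4207
  (v1,v3,v2) [++-] → (0.3355, 0.420698, 2.10318)–(0.3355, 0, 2.44083)  len=0.5394
  (v3,v0,v4) [+--] → (0.3355, 0.420698, 0)–(0.3355, 1.5869, 0)  len=1.1662
  (v3,v4,v2) [+--] → (0.3355, 1.5869, 0)–(0.3355, 0.420698, 2.10318)  len=2.4049
  (v7,v0,v8) [--+] → (0.3355, -0.420698, 0)–(0.3355, -1.5869, 0)  len=1.1662
  (v7,v8,v2) [-+-] → (0.3355, -1.5869, 0)–(0.3355, -0.420698, 2.10318)  len=2.4049
  (v8,v0,v1) [+-+] → (0.3355, -0.420698, 0)–(0.3355, 0, 0)  len=0.4207
  (v8,v1,v2) [++-] → (0.3355, 0, 2.44083)–(0.3355, -0.420698, 2.10318)  len=0.5394

Chained into 1 loop(s):
  loop 1: 8 segments, perimeter = 9.0624
Total perimeter = 9.062

loops=1 perimeter=9.062


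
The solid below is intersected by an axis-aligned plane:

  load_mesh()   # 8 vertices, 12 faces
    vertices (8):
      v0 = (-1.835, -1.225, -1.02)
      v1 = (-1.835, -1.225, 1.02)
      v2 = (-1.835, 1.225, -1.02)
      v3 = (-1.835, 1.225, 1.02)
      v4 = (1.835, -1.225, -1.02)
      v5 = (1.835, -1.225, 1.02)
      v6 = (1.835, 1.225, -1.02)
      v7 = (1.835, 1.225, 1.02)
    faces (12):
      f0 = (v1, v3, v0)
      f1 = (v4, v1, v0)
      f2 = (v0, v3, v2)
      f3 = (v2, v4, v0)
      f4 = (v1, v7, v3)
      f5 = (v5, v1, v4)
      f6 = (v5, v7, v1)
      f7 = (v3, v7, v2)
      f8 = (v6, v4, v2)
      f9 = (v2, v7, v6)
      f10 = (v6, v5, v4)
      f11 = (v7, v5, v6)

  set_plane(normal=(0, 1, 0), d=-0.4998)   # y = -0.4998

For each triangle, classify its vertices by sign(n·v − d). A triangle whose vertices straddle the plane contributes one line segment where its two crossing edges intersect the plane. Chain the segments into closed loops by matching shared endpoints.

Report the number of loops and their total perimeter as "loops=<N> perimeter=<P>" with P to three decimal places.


loops=1 perimeter=11.420

Straddling triangles (8 of 12):
  (v1,v3,v0) [-+-] → (-1.835, -0.4998, 1.02)–(-1.835, -0.4998, -0.41616)  len=1.4362
  (v0,v3,v2) [-++] → (-1.835, -0.4998, -0.41616)–(-1.835, -0.4998, -1.02)  len=0.6038
  (v2,v4,v0) [+--] → (0.74868, -0.4998, -1.02)–(-1.835, -0.4998, -1.02)  len=2.5837
  (v1,v7,v3) [-++] → (-0.74868, -0.4998, 1.02)–(-1.835, -0.4998, 1.02)  len=1.0863
  (v5,v7,v1) [-+-] → (1.835, -0.4998, 1.02)–(-0.74868, -0.4998, 1.02)  len=2.5837
  (v6,v4,v2) [+-+] → (1.835, -0.4998, -1.02)–(0.74868, -0.4998, -1.02)  len=1.0863
  (v6,v5,v4) [+--] → (1.835, -0.4998, 0.41616)–(1.835, -0.4998, -1.02)  len=1.4362
  (v7,v5,v6) [+-+] → (1.835, -0.4998, 1.02)–(1.835, -0.4998, 0.41616)  len=0.6038

Chained into 1 loop(s):
  loop 1: 8 segments, perimeter = 11.4200
Total perimeter = 11.420


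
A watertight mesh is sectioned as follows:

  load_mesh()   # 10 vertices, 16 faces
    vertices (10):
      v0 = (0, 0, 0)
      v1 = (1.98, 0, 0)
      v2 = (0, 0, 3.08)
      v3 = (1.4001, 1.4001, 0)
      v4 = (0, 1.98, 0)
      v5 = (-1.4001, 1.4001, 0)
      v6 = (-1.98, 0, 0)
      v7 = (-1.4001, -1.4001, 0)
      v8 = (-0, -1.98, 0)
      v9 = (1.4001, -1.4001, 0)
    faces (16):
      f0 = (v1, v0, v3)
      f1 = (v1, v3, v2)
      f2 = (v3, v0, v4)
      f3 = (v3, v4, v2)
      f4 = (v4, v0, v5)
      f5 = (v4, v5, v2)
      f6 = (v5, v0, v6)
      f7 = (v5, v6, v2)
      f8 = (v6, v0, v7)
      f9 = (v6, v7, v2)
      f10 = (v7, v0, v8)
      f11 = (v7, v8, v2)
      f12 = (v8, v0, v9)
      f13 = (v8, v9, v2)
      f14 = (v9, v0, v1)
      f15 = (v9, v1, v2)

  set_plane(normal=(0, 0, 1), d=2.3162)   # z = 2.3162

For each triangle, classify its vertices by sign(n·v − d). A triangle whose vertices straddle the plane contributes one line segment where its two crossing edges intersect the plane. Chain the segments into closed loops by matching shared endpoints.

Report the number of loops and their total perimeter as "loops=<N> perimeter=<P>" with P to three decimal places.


loops=1 perimeter=3.006

Straddling triangles (8 of 16):
  (v1,v3,v2) [--+] → (0.347207, 0.347207, 2.3162)–(0.491014, 0, 2.3162)  len=0.3758
  (v3,v4,v2) [--+] → (0, 0.491014, 2.3162)–(0.347207, 0.347207, 2.3162)  len=0.3758
  (v4,v5,v2) [--+] → (-0.347207, 0.347207, 2.3162)–(0, 0.491014, 2.3162)  len=0.3758
  (v5,v6,v2) [--+] → (-0.491014, 0, 2.3162)–(-0.347207, 0.347207, 2.3162)  len=0.3758
  (v6,v7,v2) [--+] → (-0.347207, -0.347207, 2.3162)–(-0.491014, 0, 2.3162)  len=0.3758
  (v7,v8,v2) [--+] → (0, -0.491014, 2.3162)–(-0.347207, -0.347207, 2.3162)  len=0.3758
  (v8,v9,v2) [--+] → (0.347207, -0.347207, 2.3162)–(0, -0.491014, 2.3162)  len=0.3758
  (v9,v1,v2) [--+] → (0.491014, 0, 2.3162)–(0.347207, -0.347207, 2.3162)  len=0.3758

Chained into 1 loop(s):
  loop 1: 8 segments, perimeter = 3.0065
Total perimeter = 3.006


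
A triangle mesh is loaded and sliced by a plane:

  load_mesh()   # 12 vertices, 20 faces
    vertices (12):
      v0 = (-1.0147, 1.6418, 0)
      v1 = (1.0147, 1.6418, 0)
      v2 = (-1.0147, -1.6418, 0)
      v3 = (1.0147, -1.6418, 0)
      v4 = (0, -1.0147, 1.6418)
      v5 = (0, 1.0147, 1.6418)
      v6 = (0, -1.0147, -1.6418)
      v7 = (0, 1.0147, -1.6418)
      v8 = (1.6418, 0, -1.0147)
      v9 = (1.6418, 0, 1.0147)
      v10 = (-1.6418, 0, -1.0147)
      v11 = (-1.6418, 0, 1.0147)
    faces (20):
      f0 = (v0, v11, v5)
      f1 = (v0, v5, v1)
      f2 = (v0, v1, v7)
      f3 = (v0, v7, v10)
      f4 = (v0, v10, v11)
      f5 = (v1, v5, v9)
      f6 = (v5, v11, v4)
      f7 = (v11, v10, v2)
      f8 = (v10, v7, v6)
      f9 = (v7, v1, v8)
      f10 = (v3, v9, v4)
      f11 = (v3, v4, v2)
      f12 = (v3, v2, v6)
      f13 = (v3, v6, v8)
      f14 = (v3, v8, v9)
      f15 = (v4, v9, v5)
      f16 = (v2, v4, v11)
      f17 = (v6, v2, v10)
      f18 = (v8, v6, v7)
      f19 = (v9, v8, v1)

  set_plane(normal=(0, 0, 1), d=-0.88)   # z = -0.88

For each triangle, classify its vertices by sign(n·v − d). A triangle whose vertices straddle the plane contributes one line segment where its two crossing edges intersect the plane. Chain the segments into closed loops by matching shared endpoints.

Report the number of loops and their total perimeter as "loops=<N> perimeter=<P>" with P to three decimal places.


loops=1 perimeter=8.970

Straddling triangles (10 of 20):
  (v0,v1,v7) [++-] → (0.470824, 1.30568, -0.88)–(-0.470824, 1.30568, -0.88)  len=0.9416
  (v0,v7,v10) [+--] → (-0.470824, 1.30568, -0.88)–(-1.55855, 0.217947, -0.88)  len=1.5383
  (v0,v10,v11) [+-+] → (-1.55855, 0.217947, -0.88)–(-1.6418, 0, -0.88)  len=0.2333
  (v11,v10,v2) [+-+] → (-1.6418, 0, -0.88)–(-1.55855, -0.217947, -0.88)  len=0.2333
  (v7,v1,v8) [-+-] → (0.470824, 1.30568, -0.88)–(1.55855, 0.217947, -0.88)  len=1.5383
  (v3,v2,v6) [++-] → (-0.470824, -1.30568, -0.88)–(0.470824, -1.30568, -0.88)  len=0.9416
  (v3,v6,v8) [+--] → (0.470824, -1.30568, -0.88)–(1.55855, -0.217947, -0.88)  len=1.5383
  (v3,v8,v9) [+-+] → (1.55855, -0.217947, -0.88)–(1.6418, 0, -0.88)  len=0.2333
  (v6,v2,v10) [-+-] → (-0.470824, -1.30568, -0.88)–(-1.55855, -0.217947, -0.88)  len=1.5383
  (v9,v8,v1) [+-+] → (1.6418, 0, -0.88)–(1.55855, 0.217947, -0.88)  len=0.2333

Chained into 1 loop(s):
  loop 1: 10 segments, perimeter = 8.9696
Total perimeter = 8.970


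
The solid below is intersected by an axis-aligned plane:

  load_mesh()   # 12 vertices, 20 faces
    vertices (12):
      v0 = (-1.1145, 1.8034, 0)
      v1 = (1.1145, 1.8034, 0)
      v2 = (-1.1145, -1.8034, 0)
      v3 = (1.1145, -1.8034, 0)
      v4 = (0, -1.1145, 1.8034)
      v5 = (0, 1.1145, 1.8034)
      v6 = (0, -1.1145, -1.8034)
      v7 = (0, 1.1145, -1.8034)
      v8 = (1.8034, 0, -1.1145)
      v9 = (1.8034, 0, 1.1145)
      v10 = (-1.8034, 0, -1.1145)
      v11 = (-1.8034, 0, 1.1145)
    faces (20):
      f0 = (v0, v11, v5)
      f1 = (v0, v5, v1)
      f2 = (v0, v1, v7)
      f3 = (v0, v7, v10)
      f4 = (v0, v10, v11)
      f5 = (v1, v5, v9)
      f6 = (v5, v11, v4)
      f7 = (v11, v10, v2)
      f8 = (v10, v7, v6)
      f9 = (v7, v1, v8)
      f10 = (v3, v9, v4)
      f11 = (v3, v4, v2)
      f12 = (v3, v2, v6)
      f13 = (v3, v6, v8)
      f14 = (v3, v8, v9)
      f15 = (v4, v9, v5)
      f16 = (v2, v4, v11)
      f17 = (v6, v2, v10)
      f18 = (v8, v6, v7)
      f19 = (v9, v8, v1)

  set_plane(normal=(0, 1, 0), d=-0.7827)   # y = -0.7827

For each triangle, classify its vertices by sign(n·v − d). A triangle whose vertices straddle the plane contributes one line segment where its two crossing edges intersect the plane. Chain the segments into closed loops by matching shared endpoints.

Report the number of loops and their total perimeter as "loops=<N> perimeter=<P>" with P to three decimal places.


loops=1 perimeter=10.295

Straddling triangles (10 of 20):
  (v5,v11,v4) [++-] → (-0.536894, -0.7827, 1.59831)–(0, -0.7827, 1.8034)  len=0.5747
  (v11,v10,v2) [++-] → (-1.50441, -0.7827, -0.630792)–(-1.50441, -0.7827, 0.630792)  len=1.2616
  (v10,v7,v6) [++-] → (0, -0.7827, -1.8034)–(-0.536894, -0.7827, -1.59831)  len=0.5747
  (v3,v9,v4) [-+-] → (1.50441, -0.7827, 0.630792)–(0.536894, -0.7827, 1.59831)  len=1.3683
  (v3,v6,v8) [--+] → (0.536894, -0.7827, -1.59831)–(1.50441, -0.7827, -0.630792)  len=1.3683
  (v3,v8,v9) [-++] → (1.50441, -0.7827, -0.630792)–(1.50441, -0.7827, 0.630792)  len=1.2616
  (v4,v9,v5) [-++] → (0.536894, -0.7827, 1.59831)–(0, -0.7827, 1.8034)  len=0.5747
  (v2,v4,v11) [--+] → (-0.536894, -0.7827, 1.59831)–(-1.50441, -0.7827, 0.630792)  len=1.3683
  (v6,v2,v10) [--+] → (-1.50441, -0.7827, -0.630792)–(-0.536894, -0.7827, -1.59831)  len=1.3683
  (v8,v6,v7) [+-+] → (0.536894, -0.7827, -1.59831)–(0, -0.7827, -1.8034)  len=0.5747

Chained into 1 loop(s):
  loop 1: 10 segments, perimeter = 10.2952
Total perimeter = 10.295
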